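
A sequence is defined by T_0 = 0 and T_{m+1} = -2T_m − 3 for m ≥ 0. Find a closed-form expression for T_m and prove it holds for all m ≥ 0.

Claim: T_m = (-2)^m − 1.

Base case: T_0 = 0, and (-2)^0 − 1 = 1 − 1 = 0.
Assume T_j = (-2)^j − 1 for some j ≥ 0.
Then T_{j+1} = -2T_j − 3 = -2·((-2)^j − 1) − 3 = -2·(-2)^j + 2 − 3 = (-2)^{j+1} − 1.
Hence T_m = (-2)^m − 1 for every m ≥ 0, by induction.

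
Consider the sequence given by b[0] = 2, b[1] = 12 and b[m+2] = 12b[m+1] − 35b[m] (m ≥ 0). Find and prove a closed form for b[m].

Claim: b[m] = 7^m + 5^m.

Base cases: b[0] = 2 and 7^0 + 5^0 = 2; b[1] = 12 and 7^1 + 5^1 = 12.
Assume b[i] = 7^i + 5^i for all 0 ≤ i ≤ j, where j ≥ 1.
Then b[j+1] = 12b[j] − 35b[j−1] = 12·(7^j + 5^j) − 35·(7^{j−1} + 5^{j−1}) = (12·7 − 35)7^{j−1} + (12·5 − 35)5^{j−1} = 49·7^{j−1} + 25·5^{j−1} = 7^{j+1} + 5^{j+1}.
By strong induction, b[m] = 7^m + 5^m for all m ≥ 0.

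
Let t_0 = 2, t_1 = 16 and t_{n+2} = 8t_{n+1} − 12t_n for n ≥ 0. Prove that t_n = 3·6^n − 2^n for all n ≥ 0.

Base cases: t_0 = 2 and 3·6^0 − 2^0 = 2; t_1 = 16 and 3·6^1 − 2^1 = 16.
Assume t_j = 3·6^j − 2^j for all 0 ≤ j ≤ m, where m ≥ 1.
Then t_{m+1} = 8t_m − 12t_{m−1} = 8·(3·6^m − 2^m) − 12·(3·6^{m−1} − 2^{m−1}) = 3·(8·6 − 12)6^{m−1} − (8·2 − 12)2^{m−1} = 108·6^{m−1} − 4·2^{m−1} = 3·6^{m+1} − 2^{m+1}.
This completes the inductive step, so t_n = 3·6^n − 2^n for all n ≥ 0.

t_n = 3·6^n − 2^n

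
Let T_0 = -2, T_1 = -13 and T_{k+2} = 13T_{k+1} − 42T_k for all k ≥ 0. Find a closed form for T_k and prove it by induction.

Claim: T_k = -6^k − 7^k.

Base cases: T_0 = -2 and -6^0 − 7^0 = -2; T_1 = -13 and -6^1 − 7^1 = -13.
Assume T_j = -6^j − 7^j for all 0 ≤ j ≤ r, where r ≥ 1.
Then T_{r+1} = 13T_r − 42T_{r−1} = 13·(-6^r − 7^r) − 42·(-6^{r−1} − 7^{r−1}) = -(13·6 − 42)6^{r−1} − (13·7 − 42)7^{r−1} = -36·6^{r−1} − 49·7^{r−1} = -6^{r+1} − 7^{r+1}.
Hence T_k = -6^k − 7^k for every k ≥ 0, by strong induction.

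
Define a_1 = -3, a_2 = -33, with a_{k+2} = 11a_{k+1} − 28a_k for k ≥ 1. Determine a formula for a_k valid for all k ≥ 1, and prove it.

Claim: a_k = -7^k + 4^k.

Base cases: a_1 = -3 and -7^1 + 4^1 = -3; a_2 = -33 and -7^2 + 4^2 = -33.
Assume a_j = -7^j + 4^j for all 1 ≤ j ≤ r, where r ≥ 2.
Then a_{r+1} = 11a_r − 28a_{r−1} = 11·(-7^r + 4^r) − 28·(-7^{r−1} + 4^{r−1}) = -(11·7 − 28)7^{r−1} + (11·4 − 28)4^{r−1} = -49·7^{r−1} + 16·4^{r−1} = -7^{r+1} + 4^{r+1}.
Hence a_k = -7^k + 4^k for every k ≥ 1, by strong induction.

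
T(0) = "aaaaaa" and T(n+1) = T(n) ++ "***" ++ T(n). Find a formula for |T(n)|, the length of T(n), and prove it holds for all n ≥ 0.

Claim: |T(n)| = 9·2^n − 3.

Base case: |T(0)| = 6, and 9·2^0 − 3 = 6.
Assume |T(j)| = 9·2^j − 3.
Then |T(j+1)| = |T(j)| + 3 + |T(j)| = 2|T(j)| + 3 = 2(9·2^j − 3) + 3 = 9·2^{j+1} − 6 + 3 = 9·2^{j+1} − 3.
By induction, |T(n)| = 9·2^n − 3 for all n ≥ 0.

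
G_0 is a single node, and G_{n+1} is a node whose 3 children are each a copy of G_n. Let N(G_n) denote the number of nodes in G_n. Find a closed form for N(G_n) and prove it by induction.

Claim: N(G_n) = (3^{n+1} − 1)/2.

Base case: N(G_0) = 1, and (3^{0+1} − 1)/2 = 1.
Assume N(G_m) = (3^{m+1} − 1)/2.
Then N(G_{m+1}) = 1 + 3N(G_m) = 1 + 3·(3^{m+1} − 1)/2 = 1 + (3^{m+2} − 3)/2 = (2 + 3^{m+2} − 3)/2 = (3^{m+2} − 1)/2.
By induction, N(G_n) = (3^{n+1} − 1)/2 for all n ≥ 0.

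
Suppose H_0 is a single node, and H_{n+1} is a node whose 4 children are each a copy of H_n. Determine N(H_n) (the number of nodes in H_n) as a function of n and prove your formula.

Claim: N(H_n) = (4^{n+1} − 1)/3.

Base case: N(H_0) = 1, and (4^{0+1} − 1)/3 = 1.
Assume N(H_m) = (4^{m+1} − 1)/3.
Then N(H_{m+1}) = 1 + 4N(H_m) = 1 + 4·(4^{m+1} − 1)/3 = 1 + (4^{m+2} − 4)/3 = (3 + 4^{m+2} − 4)/3 = (4^{m+2} − 1)/3.
By induction, N(H_n) = (4^{n+1} − 1)/3 for all n ≥ 0.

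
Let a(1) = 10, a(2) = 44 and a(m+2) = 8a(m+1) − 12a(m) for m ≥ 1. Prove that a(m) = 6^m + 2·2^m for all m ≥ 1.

Base cases: a(1) = 10 and 6^1 + 2·2^1 = 10; a(2) = 44 and 6^2 + 2·2^2 = 44.
Assume a(j) = 6^j + 2·2^j for all 1 ≤ j ≤ k, where k ≥ 2.
Then a(k+1) = 8a(k) − 12a(k−1) = 8·(6^k + 2·2^k) − 12·(6^{k−1} + 2·2^{k−1}) = (8·6 − 12)6^{k−1} + 2·(8·2 − 12)2^{k−1} = 36·6^{k−1} + 8·2^{k−1} = 6^{k+1} + 2·2^{k+1}.
This completes the inductive step, so a(m) = 6^m + 2·2^m for all m ≥ 1.

a(m) = 6^m + 2·2^m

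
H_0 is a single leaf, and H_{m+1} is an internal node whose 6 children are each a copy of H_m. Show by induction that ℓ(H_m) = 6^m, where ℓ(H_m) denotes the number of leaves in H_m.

Base case: ℓ(H_0) = 1, and 6^0 = 1.
Assume ℓ(H_j) = 6^j.
Then ℓ(H_{j+1}) = 6·ℓ(H_j) = 6·6^j = 6^{j+1}.
So the formula holds for j+1, and by induction ℓ(H_m) = 6^m for all m ≥ 0.

ℓ(H_m) = 6^m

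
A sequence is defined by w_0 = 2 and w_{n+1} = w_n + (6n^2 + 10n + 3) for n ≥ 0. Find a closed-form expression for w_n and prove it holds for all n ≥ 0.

Claim: w_n = 2n^3 + 2n^2 − n + 2.

Base case: w_0 = 2, and 2·0^3 + 2·0^2 − 0 + 2 = 2.
Assume w_r = 2r^3 + 2r^2 − r + 2.
Then w_{r+1} = w_r + (6r^2 + 10r + 3) = (2r^3 + 2r^2 − r + 2) + (6r^2 + 10r + 3) = 2r^3 + 8r^2 + 9r + 5,
and 2·(r+1)^3 + 2·(r+1)^2 − (r+1) + 2 = 2r^3 + 8r^2 + 9r + 5.
Hence w_n = 2n^3 + 2n^2 − n + 2 for every n ≥ 0, by induction.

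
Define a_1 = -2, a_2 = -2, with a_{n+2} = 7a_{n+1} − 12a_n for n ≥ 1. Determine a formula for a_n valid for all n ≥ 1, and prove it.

Claim: a_n = 4^n − 2·3^n.

Base cases: a_1 = -2 and 4^1 − 2·3^1 = -2; a_2 = -2 and 4^2 − 2·3^2 = -2.
Assume a_j = 4^j − 2·3^j for all 1 ≤ j ≤ k, where k ≥ 2.
Then a_{k+1} = 7a_k − 12a_{k−1} = 7·(4^k − 2·3^k) − 12·(4^{k−1} − 2·3^{k−1}) = (7·4 − 12)4^{k−1} − 2·(7·3 − 12)3^{k−1} = 16·4^{k−1} − 18·3^{k−1} = 4^{k+1} − 2·3^{k+1}.
By strong induction, a_n = 4^n − 2·3^n for all n ≥ 1.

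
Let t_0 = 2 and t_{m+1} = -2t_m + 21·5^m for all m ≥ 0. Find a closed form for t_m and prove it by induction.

Claim: t_m = -(-2)^m + 3·5^m.

Base case: t_0 = 2, and -(-2)^0 + 3·5^0 = -1 + 3 = 2.
Assume t_k = -(-2)^k + 3·5^k for some k ≥ 0.
Then t_{k+1} = -2t_k + 21·5^k = -2·(-(-2)^k + 3·5^k) + 21·5^k = -(-2)^{k+1} − 6·5^k + 21·5^k = -(-2)^{k+1} + 15·5^k = -(-2)^{k+1} + 3·5^{k+1}.
So the formula holds for k+1, and by induction t_m = -(-2)^m + 3·5^m for all m ≥ 0.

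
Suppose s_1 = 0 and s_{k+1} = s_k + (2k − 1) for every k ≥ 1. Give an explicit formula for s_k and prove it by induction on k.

Claim: s_k = k^2 − 2k + 1.

Base case: s_1 = 0, and 1^2 − 2·1 + 1 = 0.
Assume s_j = j^2 − 2j + 1.
Then s_{j+1} = s_j + (2j − 1) = (j^2 − 2j + 1) + (2j − 1) = j^2,
and (j+1)^2 − 2·(j+1) + 1 = j^2.
By induction, s_k = k^2 − 2k + 1 for all k ≥ 1.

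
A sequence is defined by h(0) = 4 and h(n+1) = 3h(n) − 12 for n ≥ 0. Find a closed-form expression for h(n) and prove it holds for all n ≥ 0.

Claim: h(n) = -2·3^n + 6.

Base case: h(0) = 4, and -2·3^0 + 6 = -2 + 6 = 4.
Assume h(m) = -2·3^m + 6 for some m ≥ 0.
Then h(m+1) = 3h(m) − 12 = 3·(-2·3^m + 6) − 12 = -6·3^m + 18 − 12 = -2·3^{m+1} + 6.
Hence h(n) = -2·3^n + 6 for every n ≥ 0, by induction.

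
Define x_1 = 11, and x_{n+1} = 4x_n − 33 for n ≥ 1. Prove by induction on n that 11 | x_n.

Base case: x_1 = 11 = 11·1, so 11 | x_1.
Assume 11 | x_j, so x_j = 11t for some integer t.
Then x_{j+1} = 4x_j − 33 = 4·(11t) − 33 = 11(4t − 3), so 11 | x_{j+1}.
So the property holds for j+1, and by induction 11 | x_n for all n ≥ 1.

11 | x_n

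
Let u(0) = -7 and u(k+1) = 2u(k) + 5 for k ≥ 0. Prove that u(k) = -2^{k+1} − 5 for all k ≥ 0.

Base case: u(0) = -7, and -2^{0+1} − 5 = -2 − 5 = -7.
Assume u(m) = -2^{m+1} − 5 for some m ≥ 0.
Then u(m+1) = 2u(m) + 5 = 2·(-2^{m+1} − 5) + 5 = -2^{m+2} − 10 + 5 = -2^{m+2} − 5.
Hence u(k) = -2^{k+1} − 5 for every k ≥ 0, by induction.

u(k) = -2^{k+1} − 5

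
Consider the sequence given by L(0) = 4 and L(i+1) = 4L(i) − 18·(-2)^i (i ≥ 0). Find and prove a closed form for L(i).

Claim: L(i) = 4^i + 3·(-2)^i.

Base case: L(0) = 4, and 4^0 + 3·(-2)^0 = 1 + 3 = 4.
Assume L(j) = 4^j + 3·(-2)^j for some j ≥ 0.
Then L(j+1) = 4L(j) − 18·(-2)^j = 4·(4^j + 3·(-2)^j) − 18·(-2)^j = 4^{j+1} + 12·(-2)^j − 18·(-2)^j = 4^{j+1} − 6·(-2)^j = 4^{j+1} + 3·(-2)^{j+1}.
So the formula holds for j+1, and by induction L(i) = 4^i + 3·(-2)^i for all i ≥ 0.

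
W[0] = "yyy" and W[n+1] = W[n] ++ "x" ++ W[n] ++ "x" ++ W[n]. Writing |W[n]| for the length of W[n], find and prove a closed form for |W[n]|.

Claim: |W[n]| = 4·3^n − 1.

Base case: |W[0]| = 3, and 4·3^0 − 1 = 3.
Assume |W[j]| = 4·3^j − 1.
Then |W[j+1]| = 3|W[j]| + 2 = 3(4·3^j − 1) + 2 = 4·3^{j+1} − 3 + 2 = 4·3^{j+1} − 1.
So the formula holds for j+1, and by induction |W[n]| = 4·3^n − 1 for all n ≥ 0.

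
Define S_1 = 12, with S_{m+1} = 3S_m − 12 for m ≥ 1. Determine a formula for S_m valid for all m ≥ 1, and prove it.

Claim: S_m = 2·3^m + 6.

Base case: S_1 = 12, and 2·3^1 + 6 = 6 + 6 = 12.
Assume S_j = 2·3^j + 6 for some j ≥ 1.
Then S_{j+1} = 3S_j − 12 = 3·(2·3^j + 6) − 12 = 6·3^j + 18 − 12 = 2·3^{j+1} + 6.
This completes the inductive step, so S_m = 2·3^m + 6 for all m ≥ 1.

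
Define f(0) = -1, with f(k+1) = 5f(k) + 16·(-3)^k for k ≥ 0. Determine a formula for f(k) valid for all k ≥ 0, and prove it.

Claim: f(k) = 5^k − 2·(-3)^k.

Base case: f(0) = -1, and 5^0 − 2·(-3)^0 = 1 − 2 = -1.
Assume f(r) = 5^r − 2·(-3)^r for some r ≥ 0.
Then f(r+1) = 5f(r) + 16·(-3)^r = 5·(5^r − 2·(-3)^r) + 16·(-3)^r = 5^{r+1} − 10·(-3)^r + 16·(-3)^r = 5^{r+1} + 6·(-3)^r = 5^{r+1} − 2·(-3)^{r+1}.
So the formula holds for r+1, and by induction f(k) = 5^k − 2·(-3)^k for all k ≥ 0.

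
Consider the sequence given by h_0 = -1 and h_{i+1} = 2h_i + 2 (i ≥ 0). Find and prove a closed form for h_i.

Claim: h_i = 2^i − 2.

Base case: h_0 = -1, and 2^0 − 2 = 1 − 2 = -1.
Assume h_m = 2^m − 2 for some m ≥ 0.
Then h_{m+1} = 2h_m + 2 = 2·(2^m − 2) + 2 = 2^{m+1} − 4 + 2 = 2^{m+1} − 2.
By induction, h_i = 2^i − 2 for all i ≥ 0.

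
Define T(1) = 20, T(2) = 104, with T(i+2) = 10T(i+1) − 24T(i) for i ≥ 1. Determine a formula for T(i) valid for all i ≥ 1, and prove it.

Claim: T(i) = 2·6^i + 2·4^i.

Base cases: T(1) = 20 and 2·6^1 + 2·4^1 = 20; T(2) = 104 and 2·6^2 + 2·4^2 = 104.
Assume T(j) = 2·6^j + 2·4^j for all 1 ≤ j ≤ m, where m ≥ 2.
Then T(m+1) = 10T(m) − 24T(m−1) = 10·(2·6^m + 2·4^m) − 24·(2·6^{m−1} + 2·4^{m−1}) = 2·(10·6 − 24)6^{m−1} + 2·(10·4 − 24)4^{m−1} = 72·6^{m−1} + 32·4^{m−1} = 2·6^{m+1} + 2·4^{m+1}.
Hence T(i) = 2·6^i + 2·4^i for every i ≥ 1, by strong induction.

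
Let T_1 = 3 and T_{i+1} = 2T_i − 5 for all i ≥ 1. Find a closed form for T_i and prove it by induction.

Claim: T_i = -2^i + 5.

Base case: T_1 = 3, and -2^1 + 5 = -2 + 5 = 3.
Assume T_m = -2^m + 5 for some m ≥ 1.
Then T_{m+1} = 2T_m − 5 = 2·(-2^m + 5) − 5 = -2^{m+1} + 10 − 5 = -2^{m+1} + 5.
This completes the inductive step, so T_i = -2^i + 5 for all i ≥ 1.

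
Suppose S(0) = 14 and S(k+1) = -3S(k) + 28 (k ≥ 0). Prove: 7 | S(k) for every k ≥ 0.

Base case: S(0) = 14 = 7·2, so 7 | S(0).
Assume 7 | S(m), so S(m) = 7t for some integer t.
Then S(m+1) = -3S(m) + 28 = -3·(7t) + 28 = 7(-3t + 4), so 7 | S(m+1).
Hence 7 | S(k) for every k ≥ 0, by induction.

7 | S(k)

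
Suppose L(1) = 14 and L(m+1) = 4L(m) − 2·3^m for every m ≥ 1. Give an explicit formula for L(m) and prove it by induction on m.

Claim: L(m) = 2·4^m + 2·3^m.

Base case: L(1) = 14, and 2·4^1 + 2·3^1 = 8 + 6 = 14.
Assume L(k) = 2·4^k + 2·3^k for some k ≥ 1.
Then L(k+1) = 4L(k) − 2·3^k = 4·(2·4^k + 2·3^k) − 2·3^k = 2·4^{k+1} + 8·3^k − 2·3^k = 2·4^{k+1} + 6·3^k = 2·4^{k+1} + 2·3^{k+1}.
So the formula holds for k+1, and by induction L(m) = 2·4^m + 2·3^m for all m ≥ 1.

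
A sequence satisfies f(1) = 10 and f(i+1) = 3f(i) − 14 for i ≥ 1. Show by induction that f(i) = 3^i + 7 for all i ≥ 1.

Base case: f(1) = 10, and 3^1 + 7 = 3 + 7 = 10.
Assume f(k) = 3^k + 7 for some k ≥ 1.
Then f(k+1) = 3f(k) − 14 = 3·(3^k + 7) − 14 = 3^{k+1} + 21 − 14 = 3^{k+1} + 7.
By induction, f(i) = 3^i + 7 for all i ≥ 1.

f(i) = 3^i + 7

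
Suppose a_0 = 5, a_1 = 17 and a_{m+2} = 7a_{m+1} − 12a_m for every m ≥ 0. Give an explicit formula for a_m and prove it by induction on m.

Claim: a_m = 3·3^m + 2·4^m.

Base cases: a_0 = 5 and 3·3^0 + 2·4^0 = 5; a_1 = 17 and 3·3^1 + 2·4^1 = 17.
Assume a_j = 3·3^j + 2·4^j for all 0 ≤ j ≤ r, where r ≥ 1.
Then a_{r+1} = 7a_r − 12a_{r−1} = 7·(3·3^r + 2·4^r) − 12·(3·3^{r−1} + 2·4^{r−1}) = 3·(7·3 − 12)3^{r−1} + 2·(7·4 − 12)4^{r−1} = 27·3^{r−1} + 32·4^{r−1} = 3·3^{r+1} + 2·4^{r+1}.
By strong induction, a_m = 3·3^m + 2·4^m for all m ≥ 0.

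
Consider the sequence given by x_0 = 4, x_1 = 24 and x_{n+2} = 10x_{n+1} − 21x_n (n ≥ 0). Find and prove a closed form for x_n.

Claim: x_n = 3·7^n + 3^n.

Base cases: x_0 = 4 and 3·7^0 + 3^0 = 4; x_1 = 24 and 3·7^1 + 3^1 = 24.
Assume x_i = 3·7^i + 3^i for all 0 ≤ i ≤ j, where j ≥ 1.
Then x_{j+1} = 10x_j − 21x_{j−1} = 10·(3·7^j + 3^j) − 21·(3·7^{j−1} + 3^{j−1}) = 3·(10·7 − 21)7^{j−1} + (10·3 − 21)3^{j−1} = 147·7^{j−1} + 9·3^{j−1} = 3·7^{j+1} + 3^{j+1}.
This completes the inductive step, so x_n = 3·7^n + 3^n for all n ≥ 0.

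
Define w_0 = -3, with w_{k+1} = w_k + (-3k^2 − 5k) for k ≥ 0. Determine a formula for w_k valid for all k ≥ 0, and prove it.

Claim: w_k = -k^3 − k^2 + 2k − 3.

Base case: w_0 = -3, and -0^3 − 0^2 + 2·0 − 3 = -3.
Assume w_r = -r^3 − r^2 + 2r − 3.
Then w_{r+1} = w_r + (-3r^2 − 5r) = (-r^3 − r^2 + 2r − 3) + (-3r^2 − 5r) = -r^3 − 4r^2 − 3r − 3,
and -(r+1)^3 − (r+1)^2 + 2·(r+1) − 3 = -r^3 − 4r^2 − 3r − 3.
Hence w_k = -k^3 − k^2 + 2k − 3 for every k ≥ 0, by induction.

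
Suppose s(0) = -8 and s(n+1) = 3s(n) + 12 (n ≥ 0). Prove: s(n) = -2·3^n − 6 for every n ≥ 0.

Base case: s(0) = -8, and -2·3^0 − 6 = -2 − 6 = -8.
Assume s(k) = -2·3^k − 6 for some k ≥ 0.
Then s(k+1) = 3s(k) + 12 = 3·(-2·3^k − 6) + 12 = -6·3^k − 18 + 12 = -2·3^{k+1} − 6.
By induction, s(n) = -2·3^n − 6 for all n ≥ 0.

s(n) = -2·3^n − 6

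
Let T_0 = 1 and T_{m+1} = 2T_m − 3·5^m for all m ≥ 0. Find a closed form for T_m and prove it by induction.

Claim: T_m = 2·2^m − 5^m.

Base case: T_0 = 1, and 2·2^0 − 5^0 = 2 − 1 = 1.
Assume T_k = 2·2^k − 5^k for some k ≥ 0.
Then T_{k+1} = 2T_k − 3·5^k = 2·(2·2^k − 5^k) − 3·5^k = 2·2^{k+1} − 2·5^k − 3·5^k = 2·2^{k+1} − 5·5^k = 2·2^{k+1} − 5^{k+1}.
By induction, T_m = 2·2^m − 5^m for all m ≥ 0.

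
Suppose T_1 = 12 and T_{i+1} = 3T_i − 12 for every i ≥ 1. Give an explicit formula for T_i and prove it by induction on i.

Claim: T_i = 2·3^i + 6.

Base case: T_1 = 12, and 2·3^1 + 6 = 6 + 6 = 12.
Assume T_j = 2·3^j + 6 for some j ≥ 1.
Then T_{j+1} = 3T_j − 12 = 3·(2·3^j + 6) − 12 = 6·3^j + 18 − 12 = 2·3^{j+1} + 6.
This completes the inductive step, so T_i = 2·3^i + 6 for all i ≥ 1.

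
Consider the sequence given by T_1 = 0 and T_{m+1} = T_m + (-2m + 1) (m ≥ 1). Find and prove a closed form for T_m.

Claim: T_m = -m^2 + 2m − 1.

Base case: T_1 = 0, and -1^2 + 2·1 − 1 = 0.
Assume T_k = -k^2 + 2k − 1.
Then T_{k+1} = T_k + (-2k + 1) = (-k^2 + 2k − 1) + (-2k + 1) = -k^2,
and -(k+1)^2 + 2·(k+1) − 1 = -k^2.
Hence T_m = -m^2 + 2m − 1 for every m ≥ 1, by induction.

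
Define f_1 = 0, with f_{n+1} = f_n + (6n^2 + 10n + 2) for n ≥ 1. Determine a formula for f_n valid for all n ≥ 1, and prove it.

Claim: f_n = 2n^3 + 2n^2 − 2n − 2.

Base case: f_1 = 0, and 2·1^3 + 2·1^2 − 2·1 − 2 = 0.
Assume f_j = 2j^3 + 2j^2 − 2j − 2.
Then f_{j+1} = f_j + (6j^2 + 10j + 2) = (2j^3 + 2j^2 − 2j − 2) + (6j^2 + 10j + 2) = 2j^3 + 8j^2 + 8j,
and 2·(j+1)^3 + 2·(j+1)^2 − 2·(j+1) − 2 = 2j^3 + 8j^2 + 8j.
By induction, f_n = 2n^3 + 2n^2 − 2n − 2 for all n ≥ 1.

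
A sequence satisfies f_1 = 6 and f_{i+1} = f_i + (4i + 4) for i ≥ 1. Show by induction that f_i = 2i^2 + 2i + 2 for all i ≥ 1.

Base case: f_1 = 6, and 2·1^2 + 2·1 + 2 = 6.
Assume f_j = 2j^2 + 2j + 2.
Then f_{j+1} = f_j + (4j + 4) = (2j^2 + 2j + 2) + (4j + 4) = 2j^2 + 6j + 6,
and 2·(j+1)^2 + 2·(j+1) + 2 = 2j^2 + 6j + 6.
Hence f_i = 2i^2 + 2i + 2 for every i ≥ 1, by induction.

f_i = 2i^2 + 2i + 2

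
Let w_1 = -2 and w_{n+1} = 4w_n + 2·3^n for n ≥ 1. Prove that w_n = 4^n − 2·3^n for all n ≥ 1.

Base case: w_1 = -2, and 4^1 − 2·3^1 = 4 − 6 = -2.
Assume w_k = 4^k − 2·3^k for some k ≥ 1.
Then w_{k+1} = 4w_k + 2·3^k = 4·(4^k − 2·3^k) + 2·3^k = 4^{k+1} − 8·3^k + 2·3^k = 4^{k+1} − 6·3^k = 4^{k+1} − 2·3^{k+1}.
Hence w_n = 4^n − 2·3^n for every n ≥ 1, by induction.

w_n = 4^n − 2·3^n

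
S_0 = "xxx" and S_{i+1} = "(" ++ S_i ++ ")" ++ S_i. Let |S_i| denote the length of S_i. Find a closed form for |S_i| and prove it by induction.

Claim: |S_i| = 5·2^i − 2.

Base case: |S_0| = 3, and 5·2^0 − 2 = 3.
Assume |S_j| = 5·2^j − 2.
Then |S_{j+1}| = 1 + |S_j| + 1 + |S_j| = 2|S_j| + 2 = 2(5·2^j − 2) + 2 = 5·2^{j+1} − 4 + 2 = 5·2^{j+1} − 2.
This completes the inductive step, so |S_i| = 5·2^i − 2 for all i ≥ 0.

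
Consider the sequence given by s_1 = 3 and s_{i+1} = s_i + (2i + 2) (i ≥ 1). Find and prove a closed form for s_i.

Claim: s_i = i^2 + i + 1.

Base case: s_1 = 3, and 1^2 + 1 + 1 = 3.
Assume s_k = k^2 + k + 1.
Then s_{k+1} = s_k + (2k + 2) = (k^2 + k + 1) + (2k + 2) = k^2 + 3k + 3,
and (k+1)^2 + (k+1) + 1 = k^2 + 3k + 3.
Hence s_i = i^2 + i + 1 for every i ≥ 1, by induction.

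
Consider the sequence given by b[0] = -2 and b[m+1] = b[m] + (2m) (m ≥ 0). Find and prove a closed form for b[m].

Claim: b[m] = m^2 − m − 2.

Base case: b[0] = -2, and 0^2 − 0 − 2 = -2.
Assume b[r] = r^2 − r − 2.
Then b[r+1] = b[r] + (2r) = (r^2 − r − 2) + (2r) = r^2 + r − 2,
and (r+1)^2 − (r+1) − 2 = r^2 + r − 2.
By induction, b[m] = m^2 − m − 2 for all m ≥ 0.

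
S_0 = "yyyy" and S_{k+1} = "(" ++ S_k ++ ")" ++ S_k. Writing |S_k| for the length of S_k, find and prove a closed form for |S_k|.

Claim: |S_k| = 6·2^k − 2.

Base case: |S_0| = 4, and 6·2^0 − 2 = 4.
Assume |S_m| = 6·2^m − 2.
Then |S_{m+1}| = 1 + |S_m| + 1 + |S_m| = 2|S_m| + 2 = 2(6·2^m − 2) + 2 = 6·2^{m+1} − 4 + 2 = 6·2^{m+1} − 2.
So the formula holds for m+1, and by induction |S_k| = 6·2^k − 2 for all k ≥ 0.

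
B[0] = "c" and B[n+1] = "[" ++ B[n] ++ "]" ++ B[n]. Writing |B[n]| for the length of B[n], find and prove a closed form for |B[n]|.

Claim: |B[n]| = 3·2^n − 2.

Base case: |B[0]| = 1, and 3·2^0 − 2 = 1.
Assume |B[r]| = 3·2^r − 2.
Then |B[r+1]| = 1 + |B[r]| + 1 + |B[r]| = 2|B[r]| + 2 = 2(3·2^r − 2) + 2 = 3·2^{r+1} − 4 + 2 = 3·2^{r+1} − 2.
By induction, |B[n]| = 3·2^n − 2 for all n ≥ 0.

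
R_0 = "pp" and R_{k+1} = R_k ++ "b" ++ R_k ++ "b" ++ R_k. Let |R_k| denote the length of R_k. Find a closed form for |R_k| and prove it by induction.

Claim: |R_k| = 3^{k+1} − 1.

Base case: |R_0| = 2, and 3^{0+1} − 1 = 2.
Assume |R_j| = 3^{j+1} − 1.
Then |R_{j+1}| = 3|R_j| + 2 = 3(3^{j+1} − 1) + 2 = 3^{j+2} − 3 + 2 = 3^{j+2} − 1.
This completes the inductive step, so |R_k| = 3^{k+1} − 1 for all k ≥ 0.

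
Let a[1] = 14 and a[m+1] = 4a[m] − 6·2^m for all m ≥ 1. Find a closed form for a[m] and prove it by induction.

Claim: a[m] = 2·4^m + 3·2^m.

Base case: a[1] = 14, and 2·4^1 + 3·2^1 = 8 + 6 = 14.
Assume a[k] = 2·4^k + 3·2^k for some k ≥ 1.
Then a[k+1] = 4a[k] − 6·2^k = 4·(2·4^k + 3·2^k) − 6·2^k = 2·4^{k+1} + 12·2^k − 6·2^k = 2·4^{k+1} + 6·2^k = 2·4^{k+1} + 3·2^{k+1}.
This completes the inductive step, so a[m] = 2·4^m + 3·2^m for all m ≥ 1.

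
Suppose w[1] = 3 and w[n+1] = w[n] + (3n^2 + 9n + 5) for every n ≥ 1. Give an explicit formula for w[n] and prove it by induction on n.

Claim: w[n] = n^3 + 3n^2 + n − 2.

Base case: w[1] = 3, and 1^3 + 3·1^2 + 1 − 2 = 3.
Assume w[k] = k^3 + 3k^2 + k − 2.
Then w[k+1] = w[k] + (3k^2 + 9k + 5) = (k^3 + 3k^2 + k − 2) + (3k^2 + 9k + 5) = k^3 + 6k^2 + 10k + 3,
and (k+1)^3 + 3·(k+1)^2 + (k+1) − 2 = k^3 + 6k^2 + 10k + 3.
Hence w[n] = n^3 + 3n^2 + n − 2 for every n ≥ 1, by induction.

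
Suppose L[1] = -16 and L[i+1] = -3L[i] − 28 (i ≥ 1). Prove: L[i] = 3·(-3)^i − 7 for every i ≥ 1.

Base case: L[1] = -16, and 3·(-3)^1 − 7 = -9 − 7 = -16.
Assume L[k] = 3·(-3)^k − 7 for some k ≥ 1.
Then L[k+1] = -3L[k] − 28 = -3·(3·(-3)^k − 7) − 28 = -9·(-3)^k + 21 − 28 = 3·(-3)^{k+1} − 7.
By induction, L[i] = 3·(-3)^i − 7 for all i ≥ 1.

L[i] = 3·(-3)^i − 7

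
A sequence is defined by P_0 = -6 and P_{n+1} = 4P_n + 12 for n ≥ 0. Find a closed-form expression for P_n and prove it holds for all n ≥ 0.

Claim: P_n = -2·4^n − 4.

Base case: P_0 = -6, and -2·4^0 − 4 = -2 − 4 = -6.
Assume P_r = -2·4^r − 4 for some r ≥ 0.
Then P_{r+1} = 4P_r + 12 = 4·(-2·4^r − 4) + 12 = -8·4^r − 16 + 12 = -2·4^{r+1} − 4.
So the formula holds for r+1, and by induction P_n = -2·4^n − 4 for all n ≥ 0.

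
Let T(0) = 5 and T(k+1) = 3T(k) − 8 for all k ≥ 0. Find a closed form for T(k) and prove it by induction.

Claim: T(k) = 3^k + 4.

Base case: T(0) = 5, and 3^0 + 4 = 1 + 4 = 5.
Assume T(m) = 3^m + 4 for some m ≥ 0.
Then T(m+1) = 3T(m) − 8 = 3·(3^m + 4) − 8 = 3^{m+1} + 12 − 8 = 3^{m+1} + 4.
By induction, T(k) = 3^k + 4 for all k ≥ 0.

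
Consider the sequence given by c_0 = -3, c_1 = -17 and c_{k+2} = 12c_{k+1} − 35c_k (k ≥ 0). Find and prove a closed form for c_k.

Claim: c_k = -7^k − 2·5^k.

Base cases: c_0 = -3 and -7^0 − 2·5^0 = -3; c_1 = -17 and -7^1 − 2·5^1 = -17.
Assume c_j = -7^j − 2·5^j for all 0 ≤ j ≤ m, where m ≥ 1.
Then c_{m+1} = 12c_m − 35c_{m−1} = 12·(-7^m − 2·5^m) − 35·(-7^{m−1} − 2·5^{m−1}) = -(12·7 − 35)7^{m−1} − 2·(12·5 − 35)5^{m−1} = -49·7^{m−1} − 50·5^{m−1} = -7^{m+1} − 2·5^{m+1}.
Hence c_k = -7^k − 2·5^k for every k ≥ 0, by strong induction.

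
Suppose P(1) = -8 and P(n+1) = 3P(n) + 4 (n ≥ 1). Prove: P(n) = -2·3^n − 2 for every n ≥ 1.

Base case: P(1) = -8, and -2·3^1 − 2 = -6 − 2 = -8.
Assume P(r) = -2·3^r − 2 for some r ≥ 1.
Then P(r+1) = 3P(r) + 4 = 3·(-2·3^r − 2) + 4 = -6·3^r − 6 + 4 = -2·3^{r+1} − 2.
Hence P(n) = -2·3^n − 2 for every n ≥ 1, by induction.

P(n) = -2·3^n − 2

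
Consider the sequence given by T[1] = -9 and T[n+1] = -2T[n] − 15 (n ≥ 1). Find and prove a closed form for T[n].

Claim: T[n] = 2·(-2)^n − 5.

Base case: T[1] = -9, and 2·(-2)^1 − 5 = -4 − 5 = -9.
Assume T[r] = 2·(-2)^r − 5 for some r ≥ 1.
Then T[r+1] = -2T[r] − 15 = -2·(2·(-2)^r − 5) − 15 = -4·(-2)^r + 10 − 15 = 2·(-2)^{r+1} − 5.
By induction, T[n] = 2·(-2)^n − 5 for all n ≥ 1.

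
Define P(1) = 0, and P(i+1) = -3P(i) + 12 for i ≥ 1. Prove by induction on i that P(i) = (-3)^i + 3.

Base case: P(1) = 0, and (-3)^1 + 3 = -3 + 3 = 0.
Assume P(k) = (-3)^k + 3 for some k ≥ 1.
Then P(k+1) = -3P(k) + 12 = -3·((-3)^k + 3) + 12 = -3·(-3)^k − 9 + 12 = (-3)^{k+1} + 3.
Hence P(i) = (-3)^i + 3 for every i ≥ 1, by induction.

P(i) = (-3)^i + 3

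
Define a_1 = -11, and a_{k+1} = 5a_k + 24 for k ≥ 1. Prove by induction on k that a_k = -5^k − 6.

Base case: a_1 = -11, and -5^1 − 6 = -5 − 6 = -11.
Assume a_m = -5^m − 6 for some m ≥ 1.
Then a_{m+1} = 5a_m + 24 = 5·(-5^m − 6) + 24 = -5^{m+1} − 30 + 24 = -5^{m+1} − 6.
This completes the inductive step, so a_k = -5^k − 6 for all k ≥ 1.

a_k = -5^k − 6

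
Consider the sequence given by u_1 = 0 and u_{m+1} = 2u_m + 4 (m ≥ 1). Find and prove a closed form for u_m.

Claim: u_m = 2^{m+1} − 4.

Base case: u_1 = 0, and 2^{1+1} − 4 = 4 − 4 = 0.
Assume u_j = 2^{j+1} − 4 for some j ≥ 1.
Then u_{j+1} = 2u_j + 4 = 2·(2^{j+1} − 4) + 4 = 2^{j+2} − 8 + 4 = 2^{j+2} − 4.
This completes the inductive step, so u_m = 2^{m+1} − 4 for all m ≥ 1.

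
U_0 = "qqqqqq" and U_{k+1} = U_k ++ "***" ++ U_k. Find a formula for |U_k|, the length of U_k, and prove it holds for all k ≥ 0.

Claim: |U_k| = 9·2^k − 3.

Base case: |U_0| = 6, and 9·2^0 − 3 = 6.
Assume |U_j| = 9·2^j − 3.
Then |U_{j+1}| = |U_j| + 3 + |U_j| = 2|U_j| + 3 = 2(9·2^j − 3) + 3 = 9·2^{j+1} − 6 + 3 = 9·2^{j+1} − 3.
By induction, |U_k| = 9·2^k − 3 for all k ≥ 0.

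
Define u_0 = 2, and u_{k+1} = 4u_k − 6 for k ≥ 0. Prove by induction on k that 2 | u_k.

Base case: u_0 = 2 = 2·1, so 2 | u_0.
Assume 2 | u_r, so u_r = 2t for some integer t.
Then u_{r+1} = 4u_r − 6 = 4·(2t) − 6 = 2(4t − 3), so 2 | u_{r+1}.
Hence 2 | u_k for every k ≥ 0, by induction.

2 | u_k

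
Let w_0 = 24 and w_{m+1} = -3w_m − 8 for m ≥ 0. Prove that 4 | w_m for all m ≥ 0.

Base case: w_0 = 24 = 4·6, so 4 | w_0.
Assume 4 | w_r, so w_r = 4t for some integer t.
Then w_{r+1} = -3w_r − 8 = -3·(4t) − 8 = 4(-3t − 2), so 4 | w_{r+1}.
So the property holds for r+1, and by induction 4 | w_m for all m ≥ 0.

4 | w_m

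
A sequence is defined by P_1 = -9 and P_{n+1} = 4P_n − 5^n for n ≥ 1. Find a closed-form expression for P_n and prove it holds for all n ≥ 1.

Claim: P_n = -4^n − 5^n.

Base case: P_1 = -9, and -4^1 − 5^1 = -4 − 5 = -9.
Assume P_k = -4^k − 5^k for some k ≥ 1.
Then P_{k+1} = 4P_k − 5^k = 4·(-4^k − 5^k) − 5^k = -4^{k+1} − 4·5^k − 5^k = -4^{k+1} − 5·5^k = -4^{k+1} − 5^{k+1}.
Hence P_n = -4^n − 5^n for every n ≥ 1, by induction.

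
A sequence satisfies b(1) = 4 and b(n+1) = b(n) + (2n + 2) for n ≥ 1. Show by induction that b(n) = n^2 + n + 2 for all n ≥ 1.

Base case: b(1) = 4, and 1^2 + 1 + 2 = 4.
Assume b(j) = j^2 + j + 2.
Then b(j+1) = b(j) + (2j + 2) = (j^2 + j + 2) + (2j + 2) = j^2 + 3j + 4,
and (j+1)^2 + (j+1) + 2 = j^2 + 3j + 4.
Hence b(n) = n^2 + n + 2 for every n ≥ 1, by induction.

b(n) = n^2 + n + 2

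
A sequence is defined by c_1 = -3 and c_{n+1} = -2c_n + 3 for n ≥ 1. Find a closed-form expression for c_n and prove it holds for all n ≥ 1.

Claim: c_n = 2·(-2)^n + 1.

Base case: c_1 = -3, and 2·(-2)^1 + 1 = -4 + 1 = -3.
Assume c_j = 2·(-2)^j + 1 for some j ≥ 1.
Then c_{j+1} = -2c_j + 3 = -2·(2·(-2)^j + 1) + 3 = -4·(-2)^j − 2 + 3 = 2·(-2)^{j+1} + 1.
So the formula holds for j+1, and by induction c_n = 2·(-2)^n + 1 for all n ≥ 1.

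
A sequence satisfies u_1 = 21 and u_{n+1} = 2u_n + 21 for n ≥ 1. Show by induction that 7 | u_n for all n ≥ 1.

Base case: u_1 = 21 = 7·3, so 7 | u_1.
Assume 7 | u_r, so u_r = 7t for some integer t.
Then u_{r+1} = 2u_r + 21 = 2·(7t) + 21 = 7(2t + 3), so 7 | u_{r+1}.
By induction, 7 | u_n for all n ≥ 1.

7 | u_n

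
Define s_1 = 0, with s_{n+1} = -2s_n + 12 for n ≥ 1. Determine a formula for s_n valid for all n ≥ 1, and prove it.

Claim: s_n = 2·(-2)^n + 4.

Base case: s_1 = 0, and 2·(-2)^1 + 4 = -4 + 4 = 0.
Assume s_r = 2·(-2)^r + 4 for some r ≥ 1.
Then s_{r+1} = -2s_r + 12 = -2·(2·(-2)^r + 4) + 12 = -4·(-2)^r − 8 + 12 = 2·(-2)^{r+1} + 4.
Hence s_n = 2·(-2)^n + 4 for every n ≥ 1, by induction.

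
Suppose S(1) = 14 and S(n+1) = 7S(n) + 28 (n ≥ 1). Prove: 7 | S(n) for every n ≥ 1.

Base case: S(1) = 14 = 7·2, so 7 | S(1).
Assume 7 | S(m), so S(m) = 7t for some integer t.
Then S(m+1) = 7S(m) + 28 = 7·(7t) + 28 = 7(7t + 4), so 7 | S(m+1).
So the property holds for m+1, and by induction 7 | S(n) for all n ≥ 1.

7 | S(n)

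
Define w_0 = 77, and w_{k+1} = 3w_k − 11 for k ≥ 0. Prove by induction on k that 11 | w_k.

Base case: w_0 = 77 = 11·7, so 11 | w_0.
Assume 11 | w_j, so w_j = 11t for some integer t.
Then w_{j+1} = 3w_j − 11 = 3·(11t) − 11 = 11(3t − 1), so 11 | w_{j+1}.
By induction, 11 | w_k for all k ≥ 0.

11 | w_k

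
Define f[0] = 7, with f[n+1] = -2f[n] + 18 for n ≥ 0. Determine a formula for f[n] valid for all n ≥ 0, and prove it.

Claim: f[n] = (-2)^n + 6.

Base case: f[0] = 7, and (-2)^0 + 6 = 1 + 6 = 7.
Assume f[r] = (-2)^r + 6 for some r ≥ 0.
Then f[r+1] = -2f[r] + 18 = -2·((-2)^r + 6) + 18 = -2·(-2)^r − 12 + 18 = (-2)^{r+1} + 6.
By induction, f[n] = (-2)^n + 6 for all n ≥ 0.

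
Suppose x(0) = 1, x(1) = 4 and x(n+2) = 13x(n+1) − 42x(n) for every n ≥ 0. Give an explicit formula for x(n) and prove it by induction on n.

Claim: x(n) = 3·6^n − 2·7^n.

Base cases: x(0) = 1 and 3·6^0 − 2·7^0 = 1; x(1) = 4 and 3·6^1 − 2·7^1 = 4.
Assume x(i) = 3·6^i − 2·7^i for all 0 ≤ i ≤ j, where j ≥ 1.
Then x(j+1) = 13x(j) − 42x(j−1) = 13·(3·6^j − 2·7^j) − 42·(3·6^{j−1} − 2·7^{j−1}) = 3·(13·6 − 42)6^{j−1} − 2·(13·7 − 42)7^{j−1} = 108·6^{j−1} − 98·7^{j−1} = 3·6^{j+1} − 2·7^{j+1}.
This completes the inductive step, so x(n) = 3·6^n − 2·7^n for all n ≥ 0.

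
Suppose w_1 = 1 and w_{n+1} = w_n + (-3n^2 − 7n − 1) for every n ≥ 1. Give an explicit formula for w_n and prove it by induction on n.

Claim: w_n = -n^3 − 2n^2 + 2n + 2.

Base case: w_1 = 1, and -1^3 − 2·1^2 + 2·1 + 2 = 1.
Assume w_r = -r^3 − 2r^2 + 2r + 2.
Then w_{r+1} = w_r + (-3r^2 − 7r − 1) = (-r^3 − 2r^2 + 2r + 2) + (-3r^2 − 7r − 1) = -r^3 − 5r^2 − 5r + 1,
and -(r+1)^3 − 2·(r+1)^2 + 2·(r+1) + 2 = -r^3 − 5r^2 − 5r + 1.
This completes the inductive step, so w_n = -n^3 − 2n^2 + 2n + 2 for all n ≥ 1.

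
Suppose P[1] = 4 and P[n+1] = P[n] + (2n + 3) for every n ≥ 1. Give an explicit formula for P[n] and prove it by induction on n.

Claim: P[n] = n^2 + 2n + 1.

Base case: P[1] = 4, and 1^2 + 2·1 + 1 = 4.
Assume P[r] = r^2 + 2r + 1.
Then P[r+1] = P[r] + (2r + 3) = (r^2 + 2r + 1) + (2r + 3) = r^2 + 4r + 4,
and (r+1)^2 + 2·(r+1) + 1 = r^2 + 4r + 4.
This completes the inductive step, so P[n] = n^2 + 2n + 1 for all n ≥ 1.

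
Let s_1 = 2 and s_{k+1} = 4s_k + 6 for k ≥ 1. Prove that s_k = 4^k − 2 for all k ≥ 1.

Base case: s_1 = 2, and 4^1 − 2 = 4 − 2 = 2.
Assume s_r = 4^r − 2 for some r ≥ 1.
Then s_{r+1} = 4s_r + 6 = 4·(4^r − 2) + 6 = 4^{r+1} − 8 + 6 = 4^{r+1} − 2.
This completes the inductive step, so s_k = 4^k − 2 for all k ≥ 1.

s_k = 4^k − 2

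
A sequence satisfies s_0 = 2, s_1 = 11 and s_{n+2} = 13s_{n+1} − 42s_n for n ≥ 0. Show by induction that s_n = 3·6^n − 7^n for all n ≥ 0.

Base cases: s_0 = 2 and 3·6^0 − 7^0 = 2; s_1 = 11 and 3·6^1 − 7^1 = 11.
Assume s_j = 3·6^j − 7^j for all 0 ≤ j ≤ k, where k ≥ 1.
Then s_{k+1} = 13s_k − 42s_{k−1} = 13·(3·6^k − 7^k) − 42·(3·6^{k−1} − 7^{k−1}) = 3·(13·6 − 42)6^{k−1} − (13·7 − 42)7^{k−1} = 108·6^{k−1} − 49·7^{k−1} = 3·6^{k+1} − 7^{k+1}.
This completes the inductive step, so s_n = 3·6^n − 7^n for all n ≥ 0.

s_n = 3·6^n − 7^n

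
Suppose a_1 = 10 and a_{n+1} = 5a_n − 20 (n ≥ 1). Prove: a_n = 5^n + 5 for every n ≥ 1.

Base case: a_1 = 10, and 5^1 + 5 = 5 + 5 = 10.
Assume a_m = 5^m + 5 for some m ≥ 1.
Then a_{m+1} = 5a_m − 20 = 5·(5^m + 5) − 20 = 5^{m+1} + 25 − 20 = 5^{m+1} + 5.
Hence a_n = 5^n + 5 for every n ≥ 1, by induction.

a_n = 5^n + 5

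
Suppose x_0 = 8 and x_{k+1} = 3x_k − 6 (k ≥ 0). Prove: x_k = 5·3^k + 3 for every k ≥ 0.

Base case: x_0 = 8, and 5·3^0 + 3 = 5 + 3 = 8.
Assume x_j = 5·3^j + 3 for some j ≥ 0.
Then x_{j+1} = 3x_j − 6 = 3·(5·3^j + 3) − 6 = 15·3^j + 9 − 6 = 5·3^{j+1} + 3.
So the formula holds for j+1, and by induction x_k = 5·3^k + 3 for all k ≥ 0.

x_k = 5·3^k + 3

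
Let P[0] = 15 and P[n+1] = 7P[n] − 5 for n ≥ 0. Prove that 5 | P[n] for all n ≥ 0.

Base case: P[0] = 15 = 5·3, so 5 | P[0].
Assume 5 | P[m], so P[m] = 5t for some integer t.
Then P[m+1] = 7P[m] − 5 = 7·(5t) − 5 = 5(7t − 1), so 5 | P[m+1].
By induction, 5 | P[n] for all n ≥ 0.

5 | P[n]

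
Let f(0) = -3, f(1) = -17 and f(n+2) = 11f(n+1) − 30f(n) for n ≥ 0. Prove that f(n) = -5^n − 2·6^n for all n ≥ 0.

Base cases: f(0) = -3 and -5^0 − 2·6^0 = -3; f(1) = -17 and -5^1 − 2·6^1 = -17.
Assume f(j) = -5^j − 2·6^j for all 0 ≤ j ≤ k, where k ≥ 1.
Then f(k+1) = 11f(k) − 30f(k−1) = 11·(-5^k − 2·6^k) − 30·(-5^{k−1} − 2·6^{k−1}) = -(11·5 − 30)5^{k−1} − 2·(11·6 − 30)6^{k−1} = -25·5^{k−1} − 72·6^{k−1} = -5^{k+1} − 2·6^{k+1}.
So the formula holds for k+1, and by strong induction f(n) = -5^n − 2·6^n for all n ≥ 0.

f(n) = -5^n − 2·6^n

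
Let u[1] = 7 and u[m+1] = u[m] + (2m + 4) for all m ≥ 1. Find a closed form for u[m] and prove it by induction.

Claim: u[m] = m^2 + 3m + 3.

Base case: u[1] = 7, and 1^2 + 3·1 + 3 = 7.
Assume u[r] = r^2 + 3r + 3.
Then u[r+1] = u[r] + (2r + 4) = (r^2 + 3r + 3) + (2r + 4) = r^2 + 5r + 7,
and (r+1)^2 + 3·(r+1) + 3 = r^2 + 5r + 7.
This completes the inductive step, so u[m] = m^2 + 3m + 3 for all m ≥ 1.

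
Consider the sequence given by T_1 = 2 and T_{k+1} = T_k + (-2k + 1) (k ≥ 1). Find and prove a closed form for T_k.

Claim: T_k = -k^2 + 2k + 1.

Base case: T_1 = 2, and -1^2 + 2·1 + 1 = 2.
Assume T_m = -m^2 + 2m + 1.
Then T_{m+1} = T_m + (-2m + 1) = (-m^2 + 2m + 1) + (-2m + 1) = -m^2 + 2,
and -(m+1)^2 + 2·(m+1) + 1 = -m^2 + 2.
By induction, T_k = -k^2 + 2k + 1 for all k ≥ 1.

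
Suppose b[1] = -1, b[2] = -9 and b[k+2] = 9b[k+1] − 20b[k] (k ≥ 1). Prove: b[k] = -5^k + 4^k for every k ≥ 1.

Base cases: b[1] = -1 and -5^1 + 4^1 = -1; b[2] = -9 and -5^2 + 4^2 = -9.
Assume b[j] = -5^j + 4^j for all 1 ≤ j ≤ r, where r ≥ 2.
Then b[r+1] = 9b[r] − 20b[r−1] = 9·(-5^r + 4^r) − 20·(-5^{r−1} + 4^{r−1}) = -(9·5 − 20)5^{r−1} + (9·4 − 20)4^{r−1} = -25·5^{r−1} + 16·4^{r−1} = -5^{r+1} + 4^{r+1}.
So the formula holds for r+1, and by strong induction b[k] = -5^k + 4^k for all k ≥ 1.

b[k] = -5^k + 4^k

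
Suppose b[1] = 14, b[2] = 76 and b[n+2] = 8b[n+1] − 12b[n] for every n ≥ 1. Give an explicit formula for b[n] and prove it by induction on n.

Claim: b[n] = 2·6^n + 2^n.

Base cases: b[1] = 14 and 2·6^1 + 2^1 = 14; b[2] = 76 and 2·6^2 + 2^2 = 76.
Assume b[j] = 2·6^j + 2^j for all 1 ≤ j ≤ k, where k ≥ 2.
Then b[k+1] = 8b[k] − 12b[k−1] = 8·(2·6^k + 2^k) − 12·(2·6^{k−1} + 2^{k−1}) = 2·(8·6 − 12)6^{k−1} + (8·2 − 12)2^{k−1} = 72·6^{k−1} + 4·2^{k−1} = 2·6^{k+1} + 2^{k+1}.
So the formula holds for k+1, and by strong induction b[n] = 2·6^n + 2^n for all n ≥ 1.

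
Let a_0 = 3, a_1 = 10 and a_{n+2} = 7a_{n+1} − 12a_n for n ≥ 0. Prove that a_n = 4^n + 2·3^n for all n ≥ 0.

Base cases: a_0 = 3 and 4^0 + 2·3^0 = 3; a_1 = 10 and 4^1 + 2·3^1 = 10.
Assume a_i = 4^i + 2·3^i for all 0 ≤ i ≤ j, where j ≥ 1.
Then a_{j+1} = 7a_j − 12a_{j−1} = 7·(4^j + 2·3^j) − 12·(4^{j−1} + 2·3^{j−1}) = (7·4 − 12)4^{j−1} + 2·(7·3 − 12)3^{j−1} = 16·4^{j−1} + 18·3^{j−1} = 4^{j+1} + 2·3^{j+1}.
This completes the inductive step, so a_n = 4^n + 2·3^n for all n ≥ 0.

a_n = 4^n + 2·3^n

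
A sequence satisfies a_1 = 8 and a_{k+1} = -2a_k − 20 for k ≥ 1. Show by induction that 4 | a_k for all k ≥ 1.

Base case: a_1 = 8 = 4·2, so 4 | a_1.
Assume 4 | a_m, so a_m = 4t for some integer t.
Then a_{m+1} = -2a_m − 20 = -2·(4t) − 20 = 4(-2t − 5), so 4 | a_{m+1}.
This completes the inductive step, so 4 | a_k for all k ≥ 1.

4 | a_k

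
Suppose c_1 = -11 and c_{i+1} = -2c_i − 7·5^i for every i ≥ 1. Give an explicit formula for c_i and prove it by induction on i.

Claim: c_i = 3·(-2)^i − 5^i.

Base case: c_1 = -11, and 3·(-2)^1 − 5^1 = -6 − 5 = -11.
Assume c_j = 3·(-2)^j − 5^j for some j ≥ 1.
Then c_{j+1} = -2c_j − 7·5^j = -2·(3·(-2)^j − 5^j) − 7·5^j = 3·(-2)^{j+1} + 2·5^j − 7·5^j = 3·(-2)^{j+1} − 5·5^j = 3·(-2)^{j+1} − 5^{j+1}.
Hence c_i = 3·(-2)^i − 5^i for every i ≥ 1, by induction.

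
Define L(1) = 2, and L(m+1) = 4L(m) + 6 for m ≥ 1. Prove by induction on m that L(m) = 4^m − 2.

Base case: L(1) = 2, and 4^1 − 2 = 4 − 2 = 2.
Assume L(k) = 4^k − 2 for some k ≥ 1.
Then L(k+1) = 4L(k) + 6 = 4·(4^k − 2) + 6 = 4^{k+1} − 8 + 6 = 4^{k+1} − 2.
By induction, L(m) = 4^m − 2 for all m ≥ 1.

L(m) = 4^m − 2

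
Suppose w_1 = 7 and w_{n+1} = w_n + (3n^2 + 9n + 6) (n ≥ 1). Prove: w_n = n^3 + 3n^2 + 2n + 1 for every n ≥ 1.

Base case: w_1 = 7, and 1^3 + 3·1^2 + 2·1 + 1 = 7.
Assume w_m = m^3 + 3m^2 + 2m + 1.
Then w_{m+1} = w_m + (3m^2 + 9m + 6) = (m^3 + 3m^2 + 2m + 1) + (3m^2 + 9m + 6) = m^3 + 6m^2 + 11m + 7,
and (m+1)^3 + 3·(m+1)^2 + 2·(m+1) + 1 = m^3 + 6m^2 + 11m + 7.
This completes the inductive step, so w_n = n^3 + 3n^2 + 2n + 1 for all n ≥ 1.

w_n = n^3 + 3n^2 + 2n + 1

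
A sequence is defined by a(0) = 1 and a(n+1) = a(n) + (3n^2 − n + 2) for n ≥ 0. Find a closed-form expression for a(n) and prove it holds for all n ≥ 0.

Claim: a(n) = n^3 − 2n^2 + 3n + 1.

Base case: a(0) = 1, and 0^3 − 2·0^2 + 3·0 + 1 = 1.
Assume a(k) = k^3 − 2k^2 + 3k + 1.
Then a(k+1) = a(k) + (3k^2 − k + 2) = (k^3 − 2k^2 + 3k + 1) + (3k^2 − k + 2) = k^3 + k^2 + 2k + 3,
and (k+1)^3 − 2·(k+1)^2 + 3·(k+1) + 1 = k^3 + k^2 + 2k + 3.
By induction, a(n) = n^3 − 2n^2 + 3n + 1 for all n ≥ 0.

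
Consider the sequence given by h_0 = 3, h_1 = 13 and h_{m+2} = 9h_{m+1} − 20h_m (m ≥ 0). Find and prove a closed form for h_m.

Claim: h_m = 5^m + 2·4^m.

Base cases: h_0 = 3 and 5^0 + 2·4^0 = 3; h_1 = 13 and 5^1 + 2·4^1 = 13.
Assume h_i = 5^i + 2·4^i for all 0 ≤ i ≤ j, where j ≥ 1.
Then h_{j+1} = 9h_j − 20h_{j−1} = 9·(5^j + 2·4^j) − 20·(5^{j−1} + 2·4^{j−1}) = (9·5 − 20)5^{j−1} + 2·(9·4 − 20)4^{j−1} = 25·5^{j−1} + 32·4^{j−1} = 5^{j+1} + 2·4^{j+1}.
Hence h_m = 5^m + 2·4^m for every m ≥ 0, by strong induction.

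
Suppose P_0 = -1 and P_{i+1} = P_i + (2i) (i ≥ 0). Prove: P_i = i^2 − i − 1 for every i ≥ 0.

Base case: P_0 = -1, and 0^2 − 0 − 1 = -1.
Assume P_m = m^2 − m − 1.
Then P_{m+1} = P_m + (2m) = (m^2 − m − 1) + (2m) = m^2 + m − 1,
and (m+1)^2 − (m+1) − 1 = m^2 + m − 1.
By induction, P_i = i^2 − i − 1 for all i ≥ 0.

P_i = i^2 − i − 1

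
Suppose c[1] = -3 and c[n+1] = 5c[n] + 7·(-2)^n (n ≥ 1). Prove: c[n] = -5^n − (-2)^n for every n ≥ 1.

Base case: c[1] = -3, and -5^1 − (-2)^1 = -5 + 2 = -3.
Assume c[j] = -5^j − (-2)^j for some j ≥ 1.
Then c[j+1] = 5c[j] + 7·(-2)^j = 5·(-5^j − (-2)^j) + 7·(-2)^j = -5^{j+1} − 5·(-2)^j + 7·(-2)^j = -5^{j+1} + 2·(-2)^j = -5^{j+1} − (-2)^{j+1}.
Hence c[n] = -5^n − (-2)^n for every n ≥ 1, by induction.

c[n] = -5^n − (-2)^n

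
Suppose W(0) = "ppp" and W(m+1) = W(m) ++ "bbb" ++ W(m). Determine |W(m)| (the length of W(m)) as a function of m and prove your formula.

Claim: |W(m)| = 6·2^m − 3.

Base case: |W(0)| = 3, and 6·2^0 − 3 = 3.
Assume |W(k)| = 6·2^k − 3.
Then |W(k+1)| = |W(k)| + 3 + |W(k)| = 2|W(k)| + 3 = 2(6·2^k − 3) + 3 = 6·2^{k+1} − 6 + 3 = 6·2^{k+1} − 3.
By induction, |W(m)| = 6·2^m − 3 for all m ≥ 0.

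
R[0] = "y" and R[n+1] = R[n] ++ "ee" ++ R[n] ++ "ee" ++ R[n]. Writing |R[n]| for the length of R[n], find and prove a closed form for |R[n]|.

Claim: |R[n]| = 3^{n+1} − 2.

Base case: |R[0]| = 1, and 3^{0+1} − 2 = 1.
Assume |R[r]| = 3^{r+1} − 2.
Then |R[r+1]| = 3|R[r]| + 4 = 3(3^{r+1} − 2) + 4 = 3^{r+2} − 6 + 4 = 3^{r+2} − 2.
So the formula holds for r+1, and by induction |R[n]| = 3^{n+1} − 2 for all n ≥ 0.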